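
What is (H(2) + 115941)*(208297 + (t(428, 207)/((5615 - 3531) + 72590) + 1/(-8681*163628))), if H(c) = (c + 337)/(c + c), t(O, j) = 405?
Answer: 5127010421494979214713655/212142063756464 ≈ 2.4168e+10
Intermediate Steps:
H(c) = (337 + c)/(2*c) (H(c) = (337 + c)/((2*c)) = (337 + c)*(1/(2*c)) = (337 + c)/(2*c))
(H(2) + 115941)*(208297 + (t(428, 207)/((5615 - 3531) + 72590) + 1/(-8681*163628))) = ((½)*(337 + 2)/2 + 115941)*(208297 + (405/((5615 - 3531) + 72590) + 1/(-8681*163628))) = ((½)*(½)*339 + 115941)*(208297 + (405/(2084 + 72590) - 1/8681*1/163628)) = (339/4 + 115941)*(208297 + (405/74674 - 1/1420454668)) = 464103*(208297 + (405*(1/74674) - 1/1420454668))/4 = 464103*(208297 + (405/74674 - 1/1420454668))/4 = 464103*(208297 + 287642032933/53035515939116)/4 = (464103/4)*(11047139151212078385/53035515939116) = 5127010421494979214713655/212142063756464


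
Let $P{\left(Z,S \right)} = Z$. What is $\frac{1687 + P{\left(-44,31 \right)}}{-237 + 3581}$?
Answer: $\frac{1643}{3344} \approx 0.49133$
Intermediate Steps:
$\frac{1687 + P{\left(-44,31 \right)}}{-237 + 3581} = \frac{1687 - 44}{-237 + 3581} = \frac{1643}{3344}$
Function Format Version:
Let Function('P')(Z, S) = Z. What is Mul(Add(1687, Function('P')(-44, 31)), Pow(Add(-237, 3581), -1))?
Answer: Rational(1643, 3344) ≈ 0.49133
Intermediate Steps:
Mul(Add(1687, Function('P')(-44, 31)), Pow(Add(-237, 3581), -1)) = Mul(Add(1687, -44), Pow(Add(-237, 3581), -1)) = Mul(1643, Pow(3344, -1)) = Mul(1643, Rational(1, 3344)) = Rational(1643, 3344)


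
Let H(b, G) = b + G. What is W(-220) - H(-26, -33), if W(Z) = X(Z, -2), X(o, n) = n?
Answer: 57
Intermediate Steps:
W(Z) = -2
H(b, G) = G + b
W(-220) - H(-26, -33) = -2 - (-33 - 26) = -2 - 1*(-59) = -2 + 59 = 57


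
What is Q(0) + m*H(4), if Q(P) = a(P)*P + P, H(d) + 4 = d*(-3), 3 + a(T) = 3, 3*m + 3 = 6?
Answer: -16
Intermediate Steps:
m = 1 (m = -1 + (⅓)*6 = -1 + 2 = 1)
a(T) = 0 (a(T) = -3 + 3 = 0)
H(d) = -4 - 3*d (H(d) = -4 + d*(-3) = -4 - 3*d)
Q(P) = P (Q(P) = 0*P + P = 0 + P = P)
Q(0) + m*H(4) = 0 + 1*(-4 - 3*4) = 0 + 1*(-4 - 12) = 0 + 1*(-16) = 0 - 16 = -16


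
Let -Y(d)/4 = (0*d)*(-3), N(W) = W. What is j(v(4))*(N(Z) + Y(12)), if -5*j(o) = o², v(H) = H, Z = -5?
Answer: 16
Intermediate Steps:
Y(d) = 0 (Y(d) = -4*0*d*(-3) = -0*(-3) = -4*0 = 0)
j(o) = -o²/5
j(v(4))*(N(Z) + Y(12)) = (-⅕*4²)*(-5 + 0) = -⅕*16*(-5) = -16/5*(-5) = 16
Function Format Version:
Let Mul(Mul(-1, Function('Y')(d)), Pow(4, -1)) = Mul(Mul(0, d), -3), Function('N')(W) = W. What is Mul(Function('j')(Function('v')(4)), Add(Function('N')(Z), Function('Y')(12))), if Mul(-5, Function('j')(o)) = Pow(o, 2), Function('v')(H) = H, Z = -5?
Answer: 16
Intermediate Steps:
Function('Y')(d) = 0 (Function('Y')(d) = Mul(-4, Mul(Mul(0, d), -3)) = Mul(-4, Mul(0, -3)) = Mul(-4, 0) = 0)
Function('j')(o) = Mul(Rational(-1, 5), Pow(o, 2))
Mul(Function('j')(Function('v')(4)), Add(Function('N')(Z), Function('Y')(12))) = Mul(Mul(Rational(-1, 5), Pow(4, 2)), Add(-5, 0)) = Mul(Mul(Rational(-1, 5), 16), -5) = Mul(Rational(-16, 5), -5) = 16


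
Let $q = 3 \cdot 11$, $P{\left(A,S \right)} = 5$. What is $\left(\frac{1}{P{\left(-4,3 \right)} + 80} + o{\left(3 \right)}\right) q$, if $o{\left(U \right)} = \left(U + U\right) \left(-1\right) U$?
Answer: $- \frac{50457}{85} \approx -593.61$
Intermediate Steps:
$o{\left(U \right)} = - 2 U^{2}$ ($o{\left(U \right)} = 2 U \left(-1\right) U = - 2 U U = - 2 U^{2}$)
$q = 33$
$\left(\frac{1}{P{\left(-4,3 \right)} + 80} + o{\left(3 \right)}\right) q = \left(\frac{1}{5 + 80} - 2 \cdot 3^{2}\right) 33 = \left(\frac{1}{85} - 18\right) 33 = \left(- \frac{1529}{85}\right) 33 = - \frac{50457}{85}$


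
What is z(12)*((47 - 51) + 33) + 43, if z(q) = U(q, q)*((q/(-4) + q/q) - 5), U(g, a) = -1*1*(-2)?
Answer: -363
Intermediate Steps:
U(g, a) = 2 (U(g, a) = -1*(-2) = 2)
z(q) = -8 - q/2 (z(q) = 2*((q/(-4) + q/q) - 5) = 2*((q*(-¼) + 1) - 5) = 2*((-q/4 + 1) - 5) = 2*((1 - q/4) - 5) = 2*(-4 - q/4) = -8 - q/2)
z(12)*((47 - 51) + 33) + 43 = (-8 - ½*12)*((47 - 51) + 33) + 43 = (-8 - 6)*(-4 + 33) + 43 = -14*29 + 43 = -406 + 43 = -363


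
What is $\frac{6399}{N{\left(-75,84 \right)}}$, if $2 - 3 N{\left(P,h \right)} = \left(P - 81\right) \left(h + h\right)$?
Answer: $\frac{19197}{26210} \approx 0.73243$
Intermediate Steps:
$N{\left(P,h \right)} = \frac{2}{3} - \frac{2 h \left(-81 + P\right)}{3}$ ($N{\left(P,h \right)} = \frac{2}{3} - \frac{\left(P - 81\right) \left(h + h\right)}{3} = \frac{2}{3} - \frac{\left(-81 + P\right) 2 h}{3} = \frac{2}{3} - \frac{2 h \left(-81 + P\right)}{3}$)
$\frac{6399}{N{\left(-75,84 \right)}} = \frac{6399}{\frac{2}{3} + 54 \cdot 84 - \left(-50\right) 84} = \frac{6399}{\frac{2}{3} + 4536 + 4200} = \frac{6399}{\frac{26210}{3}} = 6399 \cdot \frac{3}{26210} = \frac{19197}{26210}$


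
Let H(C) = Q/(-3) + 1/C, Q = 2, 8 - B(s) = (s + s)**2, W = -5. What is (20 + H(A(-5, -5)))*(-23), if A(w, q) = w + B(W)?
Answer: -129329/291 ≈ -444.43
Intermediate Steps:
B(s) = 8 - 4*s**2 (B(s) = 8 - (s + s)**2 = 8 - (2*s)**2 = 8 - 4*s**2)
A(w, q) = -92 + w (A(w, q) = w + (8 - 4*(-5)**2) = w + (8 - 4*25) = w + (8 - 100) = w - 92 = -92 + w)
H(C) = -2/3 + 1/C (H(C) = 2/(-3) + 1/C = 2*(-1/3) + 1/C = -2/3 + 1/C)
(20 + H(A(-5, -5)))*(-23) = (20 + (-2/3 + 1/(-92 - 5)))*(-23) = (20 + (-2/3 + 1/(-97)))*(-23) = (20 + (-2/3 - 1/97))*(-23) = (20 - 197/291)*(-23) = (5623/291)*(-23) = -129329/291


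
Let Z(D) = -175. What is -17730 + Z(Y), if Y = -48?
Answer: -17905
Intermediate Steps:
-17730 + Z(Y) = -17730 - 175 = -17905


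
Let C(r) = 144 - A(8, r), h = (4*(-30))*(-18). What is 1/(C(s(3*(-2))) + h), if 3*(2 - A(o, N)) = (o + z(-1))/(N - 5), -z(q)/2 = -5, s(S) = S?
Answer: 11/25316 ≈ 0.00043451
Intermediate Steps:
z(q) = 10 (z(q) = -2*(-5) = 10)
A(o, N) = 2 - (10 + o)/(3*(-5 + N)) (A(o, N) = 2 - (o + 10)/(3*(N - 5)) = 2 - (10 + o)/(3*(-5 + N)))
h = 2160 (h = -120*(-18) = 2160)
C(r) = 144 - (-48 + 6*r)/(3*(-5 + r)) (C(r) = 144 - (-40 - 1*8 + 6*r)/(3*(-5 + r)) = 144 - (-40 - 8 + 6*r)/(3*(-5 + r)) = 144 - (-48 + 6*r)/(3*(-5 + r)))
1/(C(s(3*(-2))) + h) = 1/(2*(-352 + 71*(3*(-2)))/(-5 + 3*(-2)) + 2160) = 1/(2*(-352 + 71*(-6))/(-5 - 6) + 2160) = 1/(2*(-352 - 426)/(-11) + 2160) = 1/(2*(-1/11)*(-778) + 2160) = 1/(1556/11 + 2160) = 1/(25316/11) = 11/25316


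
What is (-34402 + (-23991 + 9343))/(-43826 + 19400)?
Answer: 2725/1357 ≈ 2.0081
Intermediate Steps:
(-34402 + (-23991 + 9343))/(-43826 + 19400) = (-34402 - 14648)/(-24426) = -49050*(-1/24426) = 2725/1357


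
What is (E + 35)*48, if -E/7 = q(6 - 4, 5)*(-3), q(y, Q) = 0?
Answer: 1680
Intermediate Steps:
E = 0 (E = -0*(-3) = -7*0 = 0)
(E + 35)*48 = (0 + 35)*48 = 35*48 = 1680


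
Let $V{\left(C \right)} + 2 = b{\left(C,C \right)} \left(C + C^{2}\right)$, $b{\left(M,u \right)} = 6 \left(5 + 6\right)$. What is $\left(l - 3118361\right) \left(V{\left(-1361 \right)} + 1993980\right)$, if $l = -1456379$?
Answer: $-567987540442120$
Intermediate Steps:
$b{\left(M,u \right)} = 66$ ($b{\left(M,u \right)} = 6 \cdot 11 = 66$)
$V{\left(C \right)} = -2 + 66 C + 66 C^{2}$ ($V{\left(C \right)} = -2 + 66 \left(C + C^{2}\right) = -2 + \left(66 C + 66 C^{2}\right) = -2 + 66 C + 66 C^{2}$)
$\left(l - 3118361\right) \left(V{\left(-1361 \right)} + 1993980\right) = \left(-1456379 - 3118361\right) \left(\left(-2 + 66 \left(-1361\right) + 66 \left(-1361\right)^{2}\right) + 1993980\right) = - 4574740 \left(\left(-2 - 89826 + 66 \cdot 1852321\right) + 1993980\right) = - 4574740 \left(\left(-2 - 89826 + 122253186\right) + 1993980\right) = - 4574740 \left(122163358 + 1993980\right) = \left(-4574740\right) 124157338 = -567987540442120$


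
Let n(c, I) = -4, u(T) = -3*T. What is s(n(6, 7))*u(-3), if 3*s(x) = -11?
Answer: -33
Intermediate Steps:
s(x) = -11/3 (s(x) = (⅓)*(-11) = -11/3)
s(n(6, 7))*u(-3) = -(-11)*(-3) = -11/3*9 = -33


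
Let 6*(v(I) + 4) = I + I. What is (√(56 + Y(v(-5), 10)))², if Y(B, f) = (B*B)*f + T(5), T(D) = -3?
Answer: 3367/9 ≈ 374.11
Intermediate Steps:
v(I) = -4 + I/3 (v(I) = -4 + (I + I)/6 = -4 + (2*I)/6 = -4 + I/3)
Y(B, f) = -3 + f*B² (Y(B, f) = (B*B)*f - 3 = B²*f - 3 = f*B² - 3 = -3 + f*B²)
(√(56 + Y(v(-5), 10)))² = (√(56 + (-3 + 10*(-4 + (⅓)*(-5))²)))² = (√(56 + (-3 + 10*(-4 - 5/3)²)))² = (√(56 + (-3 + 10*(-17/3)²)))² = (√(56 + (-3 + 10*(289/9))))² = (√(56 + (-3 + 2890/9)))² = (√(56 + 2863/9))² = (√(3367/9))² = (√3367/3)² = 3367/9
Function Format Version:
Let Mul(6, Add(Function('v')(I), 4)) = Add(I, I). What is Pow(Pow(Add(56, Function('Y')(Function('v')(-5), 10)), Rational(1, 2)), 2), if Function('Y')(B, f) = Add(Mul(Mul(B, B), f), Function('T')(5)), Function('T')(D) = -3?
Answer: Rational(3367, 9) ≈ 374.11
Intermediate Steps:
Function('v')(I) = Add(-4, Mul(Rational(1, 3), I)) (Function('v')(I) = Add(-4, Mul(Rational(1, 6), Add(I, I))) = Add(-4, Mul(Rational(1, 6), Mul(2, I))) = Add(-4, Mul(Rational(1, 3), I)))
Function('Y')(B, f) = Add(-3, Mul(f, Pow(B, 2))) (Function('Y')(B, f) = Add(Mul(Mul(B, B), f), -3) = Add(Mul(Pow(B, 2), f), -3) = Add(Mul(f, Pow(B, 2)), -3) = Add(-3, Mul(f, Pow(B, 2))))
Pow(Pow(Add(56, Function('Y')(Function('v')(-5), 10)), Rational(1, 2)), 2) = Pow(Pow(Add(56, Add(-3, Mul(10, Pow(Add(-4, Mul(Rational(1, 3), -5)), 2)))), Rational(1, 2)), 2) = Pow(Pow(Add(56, Add(-3, Mul(10, Pow(Add(-4, Rational(-5, 3)), 2)))), Rational(1, 2)), 2) = Pow(Pow(Add(56, Add(-3, Mul(10, Pow(Rational(-17, 3), 2)))), Rational(1, 2)), 2) = Pow(Pow(Add(56, Add(-3, Mul(10, Rational(289, 9)))), Rational(1, 2)), 2) = Pow(Pow(Add(56, Add(-3, Rational(2890, 9))), Rational(1, 2)), 2) = Pow(Pow(Add(56, Rational(2863, 9)), Rational(1, 2)), 2) = Pow(Pow(Rational(3367, 9), Rational(1, 2)), 2) = Pow(Mul(Rational(1, 3), Pow(3367, Rational(1, 2))), 2) = Rational(3367, 9)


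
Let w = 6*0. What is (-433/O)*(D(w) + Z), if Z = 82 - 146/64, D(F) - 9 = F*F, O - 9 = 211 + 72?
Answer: -1229287/9344 ≈ -131.56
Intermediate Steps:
O = 292 (O = 9 + (211 + 72) = 9 + 283 = 292)
w = 0
D(F) = 9 + F² (D(F) = 9 + F*F = 9 + F²)
Z = 2551/32 (Z = 82 - 146/64 = 82 - 1*73/32 = 82 - 73/32 = 2551/32 ≈ 79.719)
(-433/O)*(D(w) + Z) = (-433/292)*((9 + 0²) + 2551/32) = (-433*1/292)*((9 + 0) + 2551/32) = -433*(9 + 2551/32)/292 = -433/292*2839/32 = -1229287/9344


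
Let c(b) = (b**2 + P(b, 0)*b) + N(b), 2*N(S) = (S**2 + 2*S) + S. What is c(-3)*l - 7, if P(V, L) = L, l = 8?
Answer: 65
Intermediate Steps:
N(S) = S**2/2 + 3*S/2 (N(S) = ((S**2 + 2*S) + S)/2 = (S**2 + 3*S)/2 = S**2/2 + 3*S/2)
c(b) = b**2 + b*(3 + b)/2 (c(b) = (b**2 + 0*b) + b*(3 + b)/2 = (b**2 + 0) + b*(3 + b)/2 = b**2 + b*(3 + b)/2)
c(-3)*l - 7 = ((3/2)*(-3)*(1 - 3))*8 - 7 = ((3/2)*(-3)*(-2))*8 - 7 = 9*8 - 7 = 72 - 7 = 65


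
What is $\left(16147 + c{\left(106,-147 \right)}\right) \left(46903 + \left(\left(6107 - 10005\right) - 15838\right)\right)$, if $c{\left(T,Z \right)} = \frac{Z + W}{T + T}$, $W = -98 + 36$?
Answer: $\frac{92991418485}{212} \approx 4.3864 \cdot 10^{8}$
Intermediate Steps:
$W = -62$
$c{\left(T,Z \right)} = \frac{-62 + Z}{2 T}$ ($c{\left(T,Z \right)} = \frac{Z - 62}{T + T} = \frac{-62 + Z}{2 T}$)
$\left(16147 + c{\left(106,-147 \right)}\right) \left(46903 + \left(\left(6107 - 10005\right) - 15838\right)\right) = \left(16147 + \frac{-62 - 147}{2 \cdot 106}\right) \left(46903 + \left(\left(6107 - 10005\right) - 15838\right)\right) = \left(16147 + \frac{1}{2} \cdot \frac{1}{106} \left(-209\right)\right) \left(46903 + \left(\left(6107 - 10005\right) - 15838\right)\right) = \left(16147 - \frac{209}{212}\right) \left(46903 - 19736\right) = \frac{3422955 \left(46903 - 19736\right)}{212} = \frac{3422955}{212} \cdot 27167 = \frac{92991418485}{212}$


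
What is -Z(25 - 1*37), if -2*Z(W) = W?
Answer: -6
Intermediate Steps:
Z(W) = -W/2
-Z(25 - 1*37) = -(-1)*(25 - 1*37)/2 = -(-1)*(25 - 37)/2 = -(-1)*(-12)/2 = -1*6 = -6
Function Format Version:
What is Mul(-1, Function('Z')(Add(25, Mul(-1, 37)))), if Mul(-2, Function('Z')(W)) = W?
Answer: -6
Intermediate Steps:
Function('Z')(W) = Mul(Rational(-1, 2), W)
Mul(-1, Function('Z')(Add(25, Mul(-1, 37)))) = Mul(-1, Mul(Rational(-1, 2), Add(25, Mul(-1, 37)))) = Mul(-1, Mul(Rational(-1, 2), Add(25, -37))) = Mul(-1, Mul(Rational(-1, 2), -12)) = Mul(-1, 6) = -6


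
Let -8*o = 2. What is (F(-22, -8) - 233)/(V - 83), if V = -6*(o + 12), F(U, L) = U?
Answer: 510/307 ≈ 1.6612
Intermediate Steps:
o = -¼ (o = -⅛*2 = -¼ ≈ -0.25000)
V = -141/2 (V = -6*(-¼ + 12) = -6*47/4 = -141/2 ≈ -70.500)
(F(-22, -8) - 233)/(V - 83) = (-22 - 233)/(-141/2 - 83) = -255/(-307/2) = -255*(-2/307) = 510/307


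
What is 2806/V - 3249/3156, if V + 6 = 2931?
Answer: -215863/3077100 ≈ -0.070151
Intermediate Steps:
V = 2925 (V = -6 + 2931 = 2925)
2806/V - 3249/3156 = 2806/2925 - 3249/3156 = 2806*(1/2925) - 3249*1/3156 = 2806/2925 - 1083/1052 = -215863/3077100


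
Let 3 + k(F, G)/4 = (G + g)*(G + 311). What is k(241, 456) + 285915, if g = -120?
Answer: 1316751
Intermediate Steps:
k(F, G) = -12 + 4*(-120 + G)*(311 + G) (k(F, G) = -12 + 4*((G - 120)*(G + 311)) = -12 + 4*((-120 + G)*(311 + G)) = -12 + 4*(-120 + G)*(311 + G))
k(241, 456) + 285915 = (-149292 + 4*456**2 + 764*456) + 285915 = (-149292 + 4*207936 + 348384) + 285915 = (-149292 + 831744 + 348384) + 285915 = 1030836 + 285915 = 1316751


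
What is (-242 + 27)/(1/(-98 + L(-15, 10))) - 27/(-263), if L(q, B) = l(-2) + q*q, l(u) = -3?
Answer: -7011553/263 ≈ -26660.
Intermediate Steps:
L(q, B) = -3 + q² (L(q, B) = -3 + q*q = -3 + q²)
(-242 + 27)/(1/(-98 + L(-15, 10))) - 27/(-263) = (-242 + 27)/(1/(-98 + (-3 + (-15)²))) - 27/(-263) = -215/(1/(-98 + (-3 + 225))) - 27*(-1/263) = -215/(1/(-98 + 222)) + 27/263 = -215/(1/124) + 27/263 = -215/1/124 + 27/263 = -215*124 + 27/263 = -26660 + 27/263 = -7011553/263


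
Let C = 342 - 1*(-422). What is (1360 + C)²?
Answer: 4511376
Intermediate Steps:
C = 764 (C = 342 + 422 = 764)
(1360 + C)² = (1360 + 764)² = 2124² = 4511376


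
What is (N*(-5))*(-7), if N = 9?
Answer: 315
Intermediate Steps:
(N*(-5))*(-7) = (9*(-5))*(-7) = -45*(-7) = 315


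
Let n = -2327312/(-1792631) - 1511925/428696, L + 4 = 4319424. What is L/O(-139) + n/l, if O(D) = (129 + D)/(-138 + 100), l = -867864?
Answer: 10947149242788143951802467/666948050456240064 ≈ 1.6414e+7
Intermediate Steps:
L = 4319420 (L = -4 + 4319424 = 4319420)
n = -1712614279523/768493739176 (n = -2327312*(-1/1792631) - 1511925*1/428696 = 2327312/1792631 - 1511925/428696 = -1712614279523/768493739176 ≈ -2.2285)
O(D) = -129/38 - D/38 (O(D) = (129 + D)/(-38) = (129 + D)*(-1/38) = -129/38 - D/38)
L/O(-139) + n/l = 4319420/(-129/38 - 1/38*(-139)) - 1712614279523/768493739176/(-867864) = 4319420/(-129/38 + 139/38) - 1712614279523/768493739176*(-1/867864) = 4319420/(5/19) + 1712614279523/666948050456240064 = 4319420*(19/5) + 1712614279523/666948050456240064 = 16413796 + 1712614279523/666948050456240064 = 10947149242788143951802467/666948050456240064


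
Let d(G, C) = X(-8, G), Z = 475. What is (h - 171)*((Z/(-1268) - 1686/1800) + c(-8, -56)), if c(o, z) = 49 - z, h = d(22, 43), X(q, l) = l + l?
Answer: -626160673/47550 ≈ -13168.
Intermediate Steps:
X(q, l) = 2*l
d(G, C) = 2*G
h = 44 (h = 2*22 = 44)
(h - 171)*((Z/(-1268) - 1686/1800) + c(-8, -56)) = (44 - 171)*((475/(-1268) - 1686/1800) + (49 - 1*(-56))) = -127*((475*(-1/1268) - 1686*1/1800) + (49 + 56)) = -127*((-475/1268 - 281/300) + 105) = -127*(-62351/47550 + 105) = -127*4930399/47550 = -626160673/47550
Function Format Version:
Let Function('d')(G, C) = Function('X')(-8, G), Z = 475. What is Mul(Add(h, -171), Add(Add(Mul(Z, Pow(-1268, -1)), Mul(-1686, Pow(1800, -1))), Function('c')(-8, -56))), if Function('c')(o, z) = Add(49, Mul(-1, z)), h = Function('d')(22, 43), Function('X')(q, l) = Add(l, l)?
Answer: Rational(-626160673, 47550) ≈ -13168.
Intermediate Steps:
Function('X')(q, l) = Mul(2, l)
Function('d')(G, C) = Mul(2, G)
h = 44 (h = Mul(2, 22) = 44)
Mul(Add(h, -171), Add(Add(Mul(Z, Pow(-1268, -1)), Mul(-1686, Pow(1800, -1))), Function('c')(-8, -56))) = Mul(Add(44, -171), Add(Add(Mul(475, Pow(-1268, -1)), Mul(-1686, Pow(1800, -1))), Add(49, Mul(-1, -56)))) = Mul(-127, Add(Add(Mul(475, Rational(-1, 1268)), Mul(-1686, Rational(1, 1800))), Add(49, 56))) = Mul(-127, Add(Add(Rational(-475, 1268), Rational(-281, 300)), 105)) = Mul(-127, Add(Rational(-62351, 47550), 105)) = Mul(-127, Rational(4930399, 47550)) = Rational(-626160673, 47550)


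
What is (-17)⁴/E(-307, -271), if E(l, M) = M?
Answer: -83521/271 ≈ -308.20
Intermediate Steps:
(-17)⁴/E(-307, -271) = (-17)⁴/(-271) = 83521*(-1/271) = -83521/271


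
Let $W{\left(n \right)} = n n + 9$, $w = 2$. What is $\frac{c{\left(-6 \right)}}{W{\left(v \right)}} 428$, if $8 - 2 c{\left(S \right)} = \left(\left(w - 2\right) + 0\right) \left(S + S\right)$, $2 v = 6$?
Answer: $\frac{856}{9} \approx 95.111$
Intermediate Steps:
$v = 3$ ($v = \frac{1}{2} \cdot 6 = 3$)
$W{\left(n \right)} = 9 + n^{2}$ ($W{\left(n \right)} = n^{2} + 9 = 9 + n^{2}$)
$c{\left(S \right)} = 4$ ($c{\left(S \right)} = 4 - \frac{\left(\left(2 - 2\right) + 0\right) \left(S + S\right)}{2} = 4 - \frac{\left(0 + 0\right) 2 S}{2} = 4 - \frac{0 \cdot 2 S}{2} = 4 - 0 = 4 + 0 = 4$)
$\frac{c{\left(-6 \right)}}{W{\left(v \right)}} 428 = \frac{4}{9 + 3^{2}} \cdot 428 = \frac{4}{9 + 9} \cdot 428 = \frac{4}{18} \cdot 428 = 4 \cdot \frac{1}{18} \cdot 428 = \frac{2}{9} \cdot 428 = \frac{856}{9}$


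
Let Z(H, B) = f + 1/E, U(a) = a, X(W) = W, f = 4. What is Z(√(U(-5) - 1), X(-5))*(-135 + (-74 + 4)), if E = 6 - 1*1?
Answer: -861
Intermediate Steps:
E = 5 (E = 6 - 1 = 5)
Z(H, B) = 21/5 (Z(H, B) = 4 + 1/5 = 4 + ⅕ = 21/5)
Z(√(U(-5) - 1), X(-5))*(-135 + (-74 + 4)) = 21*(-135 + (-74 + 4))/5 = 21*(-135 - 70)/5 = (21/5)*(-205) = -861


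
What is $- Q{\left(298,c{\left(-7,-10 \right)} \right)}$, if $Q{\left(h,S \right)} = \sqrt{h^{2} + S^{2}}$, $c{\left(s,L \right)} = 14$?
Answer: $- 10 \sqrt{890} \approx -298.33$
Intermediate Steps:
$Q{\left(h,S \right)} = \sqrt{S^{2} + h^{2}}$
$- Q{\left(298,c{\left(-7,-10 \right)} \right)} = - \sqrt{14^{2} + 298^{2}} = - \sqrt{196 + 88804} = - \sqrt{89000} = - 10 \sqrt{890}$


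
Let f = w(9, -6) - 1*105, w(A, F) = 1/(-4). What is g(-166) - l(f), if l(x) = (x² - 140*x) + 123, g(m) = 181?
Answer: -412073/16 ≈ -25755.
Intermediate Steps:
w(A, F) = -¼
f = -421/4 (f = -¼ - 1*105 = -¼ - 105 = -421/4 ≈ -105.25)
l(x) = 123 + x² - 140*x
g(-166) - l(f) = 181 - (123 + (-421/4)² - 140*(-421/4)) = 181 - (123 + 177241/16 + 14735) = 181 - 1*414969/16 = 181 - 414969/16 = -412073/16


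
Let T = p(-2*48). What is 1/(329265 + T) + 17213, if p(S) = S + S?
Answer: 5664333550/329073 ≈ 17213.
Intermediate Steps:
p(S) = 2*S
T = -192 (T = 2*(-2*48) = 2*(-96) = -192)
1/(329265 + T) + 17213 = 1/(329265 - 192) + 17213 = 1/329073 + 17213 = 5664333550/329073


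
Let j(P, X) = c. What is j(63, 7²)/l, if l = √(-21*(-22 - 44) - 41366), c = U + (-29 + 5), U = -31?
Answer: 11*I*√9995/3998 ≈ 0.27507*I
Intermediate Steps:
c = -55 (c = -31 + (-29 + 5) = -31 - 24 = -55)
j(P, X) = -55
l = 2*I*√9995 (l = √(-21*(-66) - 41366) = √(1386 - 41366) = √(-39980) = 2*I*√9995 ≈ 199.95*I)
j(63, 7²)/l = -55*(-I*√9995/19990) = -(-11)*I*√9995/3998 = 11*I*√9995/3998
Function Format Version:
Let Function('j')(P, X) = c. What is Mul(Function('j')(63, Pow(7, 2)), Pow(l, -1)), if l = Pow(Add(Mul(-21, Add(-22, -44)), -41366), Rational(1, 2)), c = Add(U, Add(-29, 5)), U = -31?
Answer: Mul(Rational(11, 3998), I, Pow(9995, Rational(1, 2))) ≈ Mul(0.27507, I)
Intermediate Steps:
c = -55 (c = Add(-31, Add(-29, 5)) = Add(-31, -24) = -55)
Function('j')(P, X) = -55
l = Mul(2, I, Pow(9995, Rational(1, 2))) (l = Pow(Add(Mul(-21, -66), -41366), Rational(1, 2)) = Pow(Add(1386, -41366), Rational(1, 2)) = Pow(-39980, Rational(1, 2)) = Mul(2, I, Pow(9995, Rational(1, 2))) ≈ Mul(199.95, I))
Mul(Function('j')(63, Pow(7, 2)), Pow(l, -1)) = Mul(-55, Pow(Mul(2, I, Pow(9995, Rational(1, 2))), -1)) = Mul(-55, Mul(Rational(-1, 19990), I, Pow(9995, Rational(1, 2)))) = Mul(Rational(11, 3998), I, Pow(9995, Rational(1, 2)))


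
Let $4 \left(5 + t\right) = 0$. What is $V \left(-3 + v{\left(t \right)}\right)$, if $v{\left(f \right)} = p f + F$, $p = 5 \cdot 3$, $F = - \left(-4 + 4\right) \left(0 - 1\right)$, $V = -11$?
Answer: $858$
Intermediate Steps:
$t = -5$ ($t = -5 + \frac{1}{4} \cdot 0 = -5 + 0 = -5$)
$F = 0$ ($F = - 0 \left(-1\right) = \left(-1\right) 0 = 0$)
$p = 15$
$v{\left(f \right)} = 15 f$ ($v{\left(f \right)} = 15 f + 0 = 15 f$)
$V \left(-3 + v{\left(t \right)}\right) = - 11 \left(-3 + 15 \left(-5\right)\right) = - 11 \left(-3 - 75\right) = \left(-11\right) \left(-78\right) = 858$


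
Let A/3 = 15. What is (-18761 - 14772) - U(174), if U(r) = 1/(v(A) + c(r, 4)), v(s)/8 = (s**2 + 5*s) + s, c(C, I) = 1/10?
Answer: -6156692343/183601 ≈ -33533.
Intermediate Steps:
c(C, I) = 1/10
A = 45 (A = 3*15 = 45)
v(s) = 8*s**2 + 48*s (v(s) = 8*((s**2 + 5*s) + s) = 8*(s**2 + 6*s) = 8*s**2 + 48*s)
U(r) = 10/183601 (U(r) = 1/(8*45*(6 + 45) + 1/10) = 1/(8*45*51 + 1/10) = 1/(18360 + 1/10) = 1/(183601/10) = 10/183601)
(-18761 - 14772) - U(174) = (-18761 - 14772) - 1*10/183601 = -33533 - 10/183601 = -6156692343/183601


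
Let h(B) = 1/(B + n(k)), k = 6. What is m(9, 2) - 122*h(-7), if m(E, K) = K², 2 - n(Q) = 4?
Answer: 158/9 ≈ 17.556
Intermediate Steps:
n(Q) = -2 (n(Q) = 2 - 1*4 = 2 - 4 = -2)
h(B) = 1/(-2 + B) (h(B) = 1/(B - 2) = 1/(-2 + B))
m(9, 2) - 122*h(-7) = 2² - 122/(-2 - 7) = 4 - 122/(-9) = 4 - 122*(-⅑) = 4 + 122/9 = 158/9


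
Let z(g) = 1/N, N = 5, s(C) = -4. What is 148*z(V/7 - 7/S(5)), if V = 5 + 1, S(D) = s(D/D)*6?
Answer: 148/5 ≈ 29.600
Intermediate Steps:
S(D) = -24 (S(D) = -4*6 = -24)
V = 6
z(g) = ⅕ (z(g) = 1/5 = ⅕)
148*z(V/7 - 7/S(5)) = 148*(⅕) = 148/5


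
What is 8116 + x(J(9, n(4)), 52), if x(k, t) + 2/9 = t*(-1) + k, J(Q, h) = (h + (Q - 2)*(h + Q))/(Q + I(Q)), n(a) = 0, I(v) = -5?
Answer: 290863/36 ≈ 8079.5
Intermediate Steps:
J(Q, h) = (h + (-2 + Q)*(Q + h))/(-5 + Q) (J(Q, h) = (h + (Q - 2)*(h + Q))/(Q - 5) = (h + (-2 + Q)*(Q + h))/(-5 + Q))
x(k, t) = -2/9 + k - t (x(k, t) = -2/9 + (t*(-1) + k) = -2/9 + (-t + k) = -2/9 + (k - t) = -2/9 + k - t)
8116 + x(J(9, n(4)), 52) = 8116 + (-2/9 + (9**2 - 1*0 - 2*9 + 9*0)/(-5 + 9) - 1*52) = 8116 + (-2/9 + (81 + 0 - 18 + 0)/4 - 52) = 8116 + (-2/9 + (1/4)*63 - 52) = 8116 + (-2/9 + 63/4 - 52) = 8116 - 1313/36 = 290863/36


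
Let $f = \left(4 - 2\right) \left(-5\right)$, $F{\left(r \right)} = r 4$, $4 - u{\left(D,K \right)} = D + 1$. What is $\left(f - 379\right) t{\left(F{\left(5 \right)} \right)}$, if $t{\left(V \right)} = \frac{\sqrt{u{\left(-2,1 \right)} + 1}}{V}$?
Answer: $- \frac{389 \sqrt{6}}{20} \approx -47.643$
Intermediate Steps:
$u{\left(D,K \right)} = 3 - D$ ($u{\left(D,K \right)} = 4 - \left(D + 1\right) = 4 - \left(1 + D\right) = 3 - D$)
$F{\left(r \right)} = 4 r$
$f = -10$ ($f = 2 \left(-5\right) = -10$)
$t{\left(V \right)} = \frac{\sqrt{6}}{V}$ ($t{\left(V \right)} = \frac{\sqrt{\left(3 - -2\right) + 1}}{V} = \frac{\sqrt{\left(3 + 2\right) + 1}}{V} = \frac{\sqrt{5 + 1}}{V} = \frac{\sqrt{6}}{V}$)
$\left(f - 379\right) t{\left(F{\left(5 \right)} \right)} = \left(-10 - 379\right) \frac{\sqrt{6}}{4 \cdot 5} = - 389 \frac{\sqrt{6}}{20} = - \frac{389 \sqrt{6}}{20}$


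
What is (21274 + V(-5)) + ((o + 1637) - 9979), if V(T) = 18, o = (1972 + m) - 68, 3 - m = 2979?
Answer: 11878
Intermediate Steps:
m = -2976 (m = 3 - 1*2979 = 3 - 2979 = -2976)
o = -1072 (o = (1972 - 2976) - 68 = -1004 - 68 = -1072)
(21274 + V(-5)) + ((o + 1637) - 9979) = (21274 + 18) + ((-1072 + 1637) - 9979) = 21292 + (565 - 9979) = 21292 - 9414 = 11878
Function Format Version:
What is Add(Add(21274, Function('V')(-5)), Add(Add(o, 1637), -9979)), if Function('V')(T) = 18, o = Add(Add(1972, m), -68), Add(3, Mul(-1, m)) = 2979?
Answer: 11878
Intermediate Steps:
m = -2976 (m = Add(3, Mul(-1, 2979)) = Add(3, -2979) = -2976)
o = -1072 (o = Add(Add(1972, -2976), -68) = Add(-1004, -68) = -1072)
Add(Add(21274, Function('V')(-5)), Add(Add(o, 1637), -9979)) = Add(Add(21274, 18), Add(Add(-1072, 1637), -9979)) = Add(21292, Add(565, -9979)) = Add(21292, -9414) = 11878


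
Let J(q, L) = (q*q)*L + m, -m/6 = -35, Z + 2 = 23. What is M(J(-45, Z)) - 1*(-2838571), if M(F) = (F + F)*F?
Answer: 3655399021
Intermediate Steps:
Z = 21 (Z = -2 + 23 = 21)
m = 210 (m = -6*(-35) = 210)
J(q, L) = 210 + L*q² (J(q, L) = (q*q)*L + 210 = q²*L + 210 = L*q² + 210 = 210 + L*q²)
M(F) = 2*F² (M(F) = (2*F)*F = 2*F²)
M(J(-45, Z)) - 1*(-2838571) = 2*(210 + 21*(-45)²)² - 1*(-2838571) = 2*(210 + 21*2025)² + 2838571 = 2*(210 + 42525)² + 2838571 = 2*42735² + 2838571 = 2*1826280225 + 2838571 = 3652560450 + 2838571 = 3655399021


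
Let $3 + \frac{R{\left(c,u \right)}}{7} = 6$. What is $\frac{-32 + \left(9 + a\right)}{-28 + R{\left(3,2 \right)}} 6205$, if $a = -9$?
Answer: $\frac{198560}{7} \approx 28366.0$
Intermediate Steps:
$R{\left(c,u \right)} = 21$ ($R{\left(c,u \right)} = -21 + 7 \cdot 6 = -21 + 42 = 21$)
$\frac{-32 + \left(9 + a\right)}{-28 + R{\left(3,2 \right)}} 6205 = \frac{-32 + \left(9 - 9\right)}{-28 + 21} \cdot 6205 = \frac{-32 + 0}{-7} \cdot 6205 = \left(-32\right) \left(- \frac{1}{7}\right) 6205 = \frac{32}{7} \cdot 6205 = \frac{198560}{7}$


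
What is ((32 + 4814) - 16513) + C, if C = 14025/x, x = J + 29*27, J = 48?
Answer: -3227084/277 ≈ -11650.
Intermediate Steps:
x = 831 (x = 48 + 29*27 = 48 + 783 = 831)
C = 4675/277 (C = 14025/831 = 14025*(1/831) = 4675/277 ≈ 16.877)
((32 + 4814) - 16513) + C = ((32 + 4814) - 16513) + 4675/277 = (4846 - 16513) + 4675/277 = -11667 + 4675/277 = -3227084/277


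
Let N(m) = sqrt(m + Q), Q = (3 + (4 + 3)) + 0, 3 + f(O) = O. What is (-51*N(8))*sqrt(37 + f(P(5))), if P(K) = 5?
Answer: -153*sqrt(78) ≈ -1351.3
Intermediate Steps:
f(O) = -3 + O
Q = 10 (Q = (3 + 7) + 0 = 10 + 0 = 10)
N(m) = sqrt(10 + m) (N(m) = sqrt(m + 10) = sqrt(10 + m))
(-51*N(8))*sqrt(37 + f(P(5))) = (-51*sqrt(10 + 8))*sqrt(37 + (-3 + 5)) = (-153*sqrt(2))*sqrt(37 + 2) = (-153*sqrt(2))*sqrt(39) = -153*sqrt(78)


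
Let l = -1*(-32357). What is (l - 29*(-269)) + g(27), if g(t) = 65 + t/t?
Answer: 40224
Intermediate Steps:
g(t) = 66 (g(t) = 65 + 1 = 66)
l = 32357
(l - 29*(-269)) + g(27) = (32357 - 29*(-269)) + 66 = (32357 + 7801) + 66 = 40158 + 66 = 40224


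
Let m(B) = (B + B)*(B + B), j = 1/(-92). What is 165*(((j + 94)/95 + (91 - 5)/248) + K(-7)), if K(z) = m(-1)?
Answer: 11927619/13547 ≈ 880.46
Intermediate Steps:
j = -1/92 ≈ -0.010870
m(B) = 4*B**2 (m(B) = (2*B)*(2*B) = 4*B**2)
K(z) = 4 (K(z) = 4*(-1)**2 = 4*1 = 4)
165*(((j + 94)/95 + (91 - 5)/248) + K(-7)) = 165*(((-1/92 + 94)/95 + (91 - 5)/248) + 4) = 165*(((8647/92)*(1/95) + 86*(1/248)) + 4) = 165*((8647/8740 + 43/124) + 4) = 165*(90503/67735 + 4) = 165*(361443/67735) = 11927619/13547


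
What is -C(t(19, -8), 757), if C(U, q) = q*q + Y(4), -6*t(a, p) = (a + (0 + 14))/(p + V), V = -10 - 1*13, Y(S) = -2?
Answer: -573047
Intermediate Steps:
V = -23 (V = -10 - 13 = -23)
t(a, p) = -(14 + a)/(6*(-23 + p)) (t(a, p) = -(a + (0 + 14))/(6*(p - 23)) = -(a + 14)/(6*(-23 + p)) = -(14 + a)/(6*(-23 + p)))
C(U, q) = -2 + q² (C(U, q) = q*q - 2 = q² - 2 = -2 + q²)
-C(t(19, -8), 757) = -(-2 + 757²) = -(-2 + 573049) = -1*573047 = -573047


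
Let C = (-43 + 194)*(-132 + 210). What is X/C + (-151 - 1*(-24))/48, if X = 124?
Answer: -248309/94224 ≈ -2.6353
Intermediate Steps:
C = 11778 (C = 151*78 = 11778)
X/C + (-151 - 1*(-24))/48 = 124/11778 + (-151 - 1*(-24))/48 = 124*(1/11778) + (-151 + 24)*(1/48) = 62/5889 - 127*1/48 = 62/5889 - 127/48 = -248309/94224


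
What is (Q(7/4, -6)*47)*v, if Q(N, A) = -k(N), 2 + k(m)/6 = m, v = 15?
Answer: 2115/2 ≈ 1057.5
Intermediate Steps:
k(m) = -12 + 6*m
Q(N, A) = 12 - 6*N (Q(N, A) = -(-12 + 6*N) = 12 - 6*N)
(Q(7/4, -6)*47)*v = ((12 - 42/4)*47)*15 = ((12 - 6*7/4)*47)*15 = ((12 - 21/2)*47)*15 = ((3/2)*47)*15 = (141/2)*15 = 2115/2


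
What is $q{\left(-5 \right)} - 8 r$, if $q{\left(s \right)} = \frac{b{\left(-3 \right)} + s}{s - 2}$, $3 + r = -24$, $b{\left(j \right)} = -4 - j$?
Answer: $\frac{1518}{7} \approx 216.86$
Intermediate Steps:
$r = -27$ ($r = -3 - 24 = -27$)
$q{\left(s \right)} = \frac{-1 + s}{-2 + s}$ ($q{\left(s \right)} = \frac{\left(-4 - -3\right) + s}{s - 2} = \frac{\left(-4 + 3\right) + s}{-2 + s} = \frac{-1 + s}{-2 + s}$)
$q{\left(-5 \right)} - 8 r = \frac{-1 - 5}{-2 - 5} - -216 = \frac{1}{-7} \left(-6\right) + 216 = \left(- \frac{1}{7}\right) \left(-6\right) + 216 = \frac{6}{7} + 216 = \frac{1518}{7}$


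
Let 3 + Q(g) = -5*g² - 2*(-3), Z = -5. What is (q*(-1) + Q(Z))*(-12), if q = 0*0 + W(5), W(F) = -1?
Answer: 1452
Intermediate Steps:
Q(g) = 3 - 5*g² (Q(g) = -3 + (-5*g² - 2*(-3)) = -3 + (-5*g² + 6) = -3 + (6 - 5*g²) = 3 - 5*g²)
q = -1 (q = 0*0 - 1 = 0 - 1 = -1)
(q*(-1) + Q(Z))*(-12) = (-1*(-1) + (3 - 5*(-5)²))*(-12) = (1 + (3 - 5*25))*(-12) = (1 + (3 - 125))*(-12) = (1 - 122)*(-12) = -121*(-12) = 1452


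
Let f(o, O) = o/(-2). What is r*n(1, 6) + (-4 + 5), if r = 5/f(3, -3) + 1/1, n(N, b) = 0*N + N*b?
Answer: -13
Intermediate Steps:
f(o, O) = -o/2 (f(o, O) = o*(-1/2) = -o/2)
n(N, b) = N*b (n(N, b) = 0 + N*b = N*b)
r = -7/3 (r = 5/((-1/2*3)) + 1/1 = 5/(-3/2) + 1*1 = 5*(-2/3) + 1 = -10/3 + 1 = -7/3 ≈ -2.3333)
r*n(1, 6) + (-4 + 5) = -7*6/3 + (-4 + 5) = -7/3*6 + 1 = -14 + 1 = -13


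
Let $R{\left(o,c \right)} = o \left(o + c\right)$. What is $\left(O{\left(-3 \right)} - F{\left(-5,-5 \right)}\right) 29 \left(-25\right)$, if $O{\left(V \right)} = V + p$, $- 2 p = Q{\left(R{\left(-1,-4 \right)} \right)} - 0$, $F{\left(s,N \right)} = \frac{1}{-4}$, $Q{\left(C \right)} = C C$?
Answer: $\frac{44225}{4} \approx 11056.0$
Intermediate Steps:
$R{\left(o,c \right)} = o \left(c + o\right)$
$Q{\left(C \right)} = C^{2}$
$F{\left(s,N \right)} = - \frac{1}{4}$
$p = - \frac{25}{2}$ ($p = - \frac{\left(- (-4 - 1)\right)^{2} - 0}{2} = - \frac{\left(\left(-1\right) \left(-5\right)\right)^{2} + 0}{2} = - \frac{5^{2} + 0}{2} = - \frac{25 + 0}{2} = \left(- \frac{1}{2}\right) 25 = - \frac{25}{2} \approx -12.5$)
$O{\left(V \right)} = - \frac{25}{2} + V$ ($O{\left(V \right)} = V - \frac{25}{2} = - \frac{25}{2} + V$)
$\left(O{\left(-3 \right)} - F{\left(-5,-5 \right)}\right) 29 \left(-25\right) = \left(\left(- \frac{25}{2} - 3\right) - - \frac{1}{4}\right) 29 \left(-25\right) = \left(- \frac{31}{2} + \frac{1}{4}\right) 29 \left(-25\right) = \left(- \frac{61}{4}\right) 29 \left(-25\right) = \left(- \frac{1769}{4}\right) \left(-25\right) = \frac{44225}{4}$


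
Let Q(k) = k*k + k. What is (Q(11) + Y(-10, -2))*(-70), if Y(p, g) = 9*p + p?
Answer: -2240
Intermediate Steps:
Q(k) = k + k² (Q(k) = k² + k = k + k²)
Y(p, g) = 10*p
(Q(11) + Y(-10, -2))*(-70) = (11*(1 + 11) + 10*(-10))*(-70) = (11*12 - 100)*(-70) = (132 - 100)*(-70) = 32*(-70) = -2240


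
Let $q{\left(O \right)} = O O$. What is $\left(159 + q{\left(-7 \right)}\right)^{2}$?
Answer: $43264$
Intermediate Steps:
$q{\left(O \right)} = O^{2}$
$\left(159 + q{\left(-7 \right)}\right)^{2} = \left(159 + \left(-7\right)^{2}\right)^{2} = \left(159 + 49\right)^{2} = 208^{2} = 43264$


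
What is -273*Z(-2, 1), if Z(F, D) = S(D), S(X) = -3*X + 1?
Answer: 546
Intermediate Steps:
S(X) = 1 - 3*X
Z(F, D) = 1 - 3*D
-273*Z(-2, 1) = -273*(1 - 3*1) = -273*(1 - 3) = -273*(-2) = 546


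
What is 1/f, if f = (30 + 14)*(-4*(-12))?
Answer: 1/2112 ≈ 0.00047348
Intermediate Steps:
f = 2112 (f = 44*48 = 2112)
1/f = 1/2112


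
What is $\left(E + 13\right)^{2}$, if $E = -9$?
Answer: $16$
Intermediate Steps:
$\left(E + 13\right)^{2} = \left(-9 + 13\right)^{2} = 4^{2} = 16$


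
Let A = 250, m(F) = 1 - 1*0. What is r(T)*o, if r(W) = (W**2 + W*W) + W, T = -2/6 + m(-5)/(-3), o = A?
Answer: 500/9 ≈ 55.556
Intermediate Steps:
m(F) = 1 (m(F) = 1 + 0 = 1)
o = 250
T = -2/3 (T = -2/6 + 1/(-3) = -2*1/6 + 1*(-1/3) = -1/3 - 1/3 = -2/3 ≈ -0.66667)
r(W) = W + 2*W**2 (r(W) = (W**2 + W**2) + W = 2*W**2 + W = W + 2*W**2)
r(T)*o = -2*(1 + 2*(-2/3))/3*250 = -2*(1 - 4/3)/3*250 = -2/3*(-1/3)*250 = (2/9)*250 = 500/9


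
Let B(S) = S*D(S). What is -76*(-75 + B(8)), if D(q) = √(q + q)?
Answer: 3268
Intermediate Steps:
D(q) = √2*√q (D(q) = √(2*q) = √2*√q)
B(S) = √2*S^(3/2) (B(S) = S*(√2*√S) = √2*S^(3/2))
-76*(-75 + B(8)) = -76*(-75 + √2*8^(3/2)) = -76*(-75 + √2*(16*√2)) = -76*(-75 + 32) = -76*(-43) = 3268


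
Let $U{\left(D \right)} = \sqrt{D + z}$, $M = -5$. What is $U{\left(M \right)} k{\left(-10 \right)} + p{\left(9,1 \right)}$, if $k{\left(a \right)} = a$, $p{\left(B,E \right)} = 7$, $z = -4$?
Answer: $7 - 30 i \approx 7.0 - 30.0 i$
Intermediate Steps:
$U{\left(D \right)} = \sqrt{-4 + D}$ ($U{\left(D \right)} = \sqrt{D - 4} = \sqrt{-4 + D}$)
$U{\left(M \right)} k{\left(-10 \right)} + p{\left(9,1 \right)} = \sqrt{-4 - 5} \left(-10\right) + 7 = \sqrt{-9} \left(-10\right) + 7 = 3 i \left(-10\right) + 7 = - 30 i + 7 = 7 - 30 i$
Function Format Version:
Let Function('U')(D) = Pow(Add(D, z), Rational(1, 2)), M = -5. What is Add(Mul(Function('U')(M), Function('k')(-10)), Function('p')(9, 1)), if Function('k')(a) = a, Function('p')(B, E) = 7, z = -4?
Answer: Add(7, Mul(-30, I)) ≈ Add(7.0000, Mul(-30.000, I))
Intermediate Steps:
Function('U')(D) = Pow(Add(-4, D), Rational(1, 2)) (Function('U')(D) = Pow(Add(D, -4), Rational(1, 2)) = Pow(Add(-4, D), Rational(1, 2)))
Add(Mul(Function('U')(M), Function('k')(-10)), Function('p')(9, 1)) = Add(Mul(Pow(Add(-4, -5), Rational(1, 2)), -10), 7) = Add(Mul(Pow(-9, Rational(1, 2)), -10), 7) = Add(Mul(Mul(3, I), -10), 7) = Add(Mul(-30, I), 7) = Add(7, Mul(-30, I))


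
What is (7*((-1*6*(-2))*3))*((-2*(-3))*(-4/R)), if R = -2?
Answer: 3024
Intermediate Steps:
(7*((-1*6*(-2))*3))*((-2*(-3))*(-4/R)) = (7*((-1*6*(-2))*3))*((-2*(-3))*(-4/(-2))) = (7*(-6*(-2)*3))*(6*(-4*(-½))) = (7*(12*3))*(6*2) = (7*36)*12 = 252*12 = 3024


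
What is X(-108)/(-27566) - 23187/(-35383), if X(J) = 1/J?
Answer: 69030702319/105339720024 ≈ 0.65532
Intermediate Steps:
X(-108)/(-27566) - 23187/(-35383) = 1/(-108*(-27566)) - 23187/(-35383) = -1/108*(-1/27566) - 23187*(-1/35383) = 1/2977128 + 23187/35383 = 69030702319/105339720024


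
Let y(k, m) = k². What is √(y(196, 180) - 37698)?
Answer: √718 ≈ 26.796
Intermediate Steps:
√(y(196, 180) - 37698) = √(196² - 37698) = √(38416 - 37698) = √718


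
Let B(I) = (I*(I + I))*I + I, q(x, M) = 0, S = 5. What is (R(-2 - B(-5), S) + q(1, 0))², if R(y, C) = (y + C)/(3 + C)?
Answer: 16641/16 ≈ 1040.1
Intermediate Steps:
B(I) = I + 2*I³ (B(I) = (I*(2*I))*I + I = (2*I²)*I + I = 2*I³ + I = I + 2*I³)
R(y, C) = (C + y)/(3 + C)
(R(-2 - B(-5), S) + q(1, 0))² = ((5 + (-2 - (-5 + 2*(-5)³)))/(3 + 5) + 0)² = ((5 + (-2 - (-5 + 2*(-125))))/8 + 0)² = ((5 + (-2 - (-5 - 250)))/8 + 0)² = ((5 + (-2 - 1*(-255)))/8 + 0)² = ((5 + (-2 + 255))/8 + 0)² = ((5 + 253)/8 + 0)² = ((⅛)*258 + 0)² = (129/4 + 0)² = (129/4)² = 16641/16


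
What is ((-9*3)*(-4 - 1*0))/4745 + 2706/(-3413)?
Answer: -12471366/16194685 ≈ -0.77009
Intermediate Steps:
((-9*3)*(-4 - 1*0))/4745 + 2706/(-3413) = -27*(-4 + 0)*(1/4745) + 2706*(-1/3413) = -27*(-4)*(1/4745) - 2706/3413 = 108*(1/4745) - 2706/3413 = 108/4745 - 2706/3413 = -12471366/16194685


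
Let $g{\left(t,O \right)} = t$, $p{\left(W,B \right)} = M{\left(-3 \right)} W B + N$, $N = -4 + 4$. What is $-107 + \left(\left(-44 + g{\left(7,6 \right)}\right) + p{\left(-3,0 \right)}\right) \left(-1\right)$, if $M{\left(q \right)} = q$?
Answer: $-70$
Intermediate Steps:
$N = 0$
$p{\left(W,B \right)} = - 3 B W$ ($p{\left(W,B \right)} = - 3 W B + 0 = - 3 B W + 0 = - 3 B W$)
$-107 + \left(\left(-44 + g{\left(7,6 \right)}\right) + p{\left(-3,0 \right)}\right) \left(-1\right) = -107 + \left(\left(-44 + 7\right) - 0 \left(-3\right)\right) \left(-1\right) = -107 + \left(-37 + 0\right) \left(-1\right) = -107 - -37 = -107 + 37 = -70$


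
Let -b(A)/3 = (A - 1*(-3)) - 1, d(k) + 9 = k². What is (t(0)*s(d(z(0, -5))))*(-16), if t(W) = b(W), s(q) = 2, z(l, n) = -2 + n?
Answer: 192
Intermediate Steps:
d(k) = -9 + k²
b(A) = -6 - 3*A (b(A) = -3*((A - 1*(-3)) - 1) = -3*((A + 3) - 1) = -3*((3 + A) - 1) = -3*(2 + A) = -6 - 3*A)
t(W) = -6 - 3*W
(t(0)*s(d(z(0, -5))))*(-16) = ((-6 - 3*0)*2)*(-16) = ((-6 + 0)*2)*(-16) = -6*2*(-16) = -12*(-16) = 192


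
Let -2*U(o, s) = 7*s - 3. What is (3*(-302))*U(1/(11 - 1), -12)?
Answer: -39411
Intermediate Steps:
U(o, s) = 3/2 - 7*s/2 (U(o, s) = -(7*s - 3)/2 = -(-3 + 7*s)/2 = 3/2 - 7*s/2)
(3*(-302))*U(1/(11 - 1), -12) = (3*(-302))*(3/2 - 7/2*(-12)) = -906*(3/2 + 42) = -906*87/2 = -39411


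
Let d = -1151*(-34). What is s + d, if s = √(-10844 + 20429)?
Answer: 39134 + 3*√1065 ≈ 39232.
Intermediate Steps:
s = 3*√1065 (s = √9585 = 3*√1065 ≈ 97.903)
d = 39134
s + d = 3*√1065 + 39134 = 39134 + 3*√1065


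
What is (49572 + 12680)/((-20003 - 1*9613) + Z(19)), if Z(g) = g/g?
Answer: -62252/29615 ≈ -2.1020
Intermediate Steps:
Z(g) = 1
(49572 + 12680)/((-20003 - 1*9613) + Z(19)) = (49572 + 12680)/((-20003 - 1*9613) + 1) = 62252/((-20003 - 9613) + 1) = 62252/(-29616 + 1) = 62252/(-29615) = 62252*(-1/29615) = -62252/29615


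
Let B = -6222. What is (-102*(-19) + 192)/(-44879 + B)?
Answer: -2130/51101 ≈ -0.041682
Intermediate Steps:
(-102*(-19) + 192)/(-44879 + B) = (-102*(-19) + 192)/(-44879 - 6222) = (1938 + 192)/(-51101) = 2130*(-1/51101) = -2130/51101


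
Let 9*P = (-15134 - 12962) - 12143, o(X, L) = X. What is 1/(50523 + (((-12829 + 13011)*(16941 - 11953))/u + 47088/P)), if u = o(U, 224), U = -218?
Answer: 487339/22587273037 ≈ 2.1576e-5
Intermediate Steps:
u = -218
P = -4471 (P = ((-15134 - 12962) - 12143)/9 = (-28096 - 12143)/9 = (1/9)*(-40239) = -4471)
1/(50523 + (((-12829 + 13011)*(16941 - 11953))/u + 47088/P)) = 1/(50523 + (((-12829 + 13011)*(16941 - 11953))/(-218) + 47088/(-4471))) = 1/(50523 + ((182*4988)*(-1/218) + 47088*(-1/4471))) = 1/(50523 + (907816*(-1/218) - 47088/4471)) = 1/(50523 + (-453908/109 - 47088/4471)) = 1/(50523 - 2034555260/487339) = 1/(22587273037/487339) = 487339/22587273037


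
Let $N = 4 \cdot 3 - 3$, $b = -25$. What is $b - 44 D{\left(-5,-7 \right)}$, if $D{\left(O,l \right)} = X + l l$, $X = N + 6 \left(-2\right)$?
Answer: $-2049$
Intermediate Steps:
$N = 9$ ($N = 12 - 3 = 9$)
$X = -3$ ($X = 9 + 6 \left(-2\right) = 9 - 12 = -3$)
$D{\left(O,l \right)} = -3 + l^{2}$ ($D{\left(O,l \right)} = -3 + l l = -3 + l^{2}$)
$b - 44 D{\left(-5,-7 \right)} = -25 - 44 \left(-3 + \left(-7\right)^{2}\right) = -25 - 44 \left(-3 + 49\right) = -25 - 2024 = -2049$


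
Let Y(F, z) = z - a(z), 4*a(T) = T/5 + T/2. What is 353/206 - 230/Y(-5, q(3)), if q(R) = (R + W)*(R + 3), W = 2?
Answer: -154573/20394 ≈ -7.5793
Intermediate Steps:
q(R) = (2 + R)*(3 + R) (q(R) = (R + 2)*(R + 3) = (2 + R)*(3 + R))
a(T) = 7*T/40 (a(T) = (T/5 + T/2)/4 = (7*T/10)/4 = 7*T/40)
Y(F, z) = 33*z/40 (Y(F, z) = z - 7*z/40 = 33*z/40)
353/206 - 230/Y(-5, q(3)) = 353/206 - 230*40/(33*(6 + 3**2 + 5*3)) = 353*(1/206) - 230*40/(33*(6 + 9 + 15)) = 353/206 - 230/((33/40)*30) = 353/206 - 230/99/4 = 353/206 - 230*4/99 = 353/206 - 920/99 = -154573/20394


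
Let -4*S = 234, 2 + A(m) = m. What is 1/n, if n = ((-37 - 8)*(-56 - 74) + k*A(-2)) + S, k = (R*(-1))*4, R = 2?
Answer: 2/11647 ≈ 0.00017172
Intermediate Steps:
A(m) = -2 + m
k = -8 (k = (2*(-1))*4 = -2*4 = -8)
S = -117/2 (S = -¼*234 = -117/2 ≈ -58.500)
n = 11647/2 (n = ((-37 - 8)*(-56 - 74) - 8*(-2 - 2)) - 117/2 = (-45*(-130) - 8*(-4)) - 117/2 = (5850 + 32) - 117/2 = 5882 - 117/2 = 11647/2 ≈ 5823.5)
1/n = 1/(11647/2) = 2/11647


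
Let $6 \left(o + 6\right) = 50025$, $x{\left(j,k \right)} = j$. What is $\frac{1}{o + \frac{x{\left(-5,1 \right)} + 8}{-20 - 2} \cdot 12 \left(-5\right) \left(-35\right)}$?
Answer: $\frac{22}{176993} \approx 0.0001243$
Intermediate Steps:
$o = \frac{16663}{2}$ ($o = -6 + \frac{1}{6} \cdot 50025 = -6 + \frac{16675}{2} = \frac{16663}{2} \approx 8331.5$)
$\frac{1}{o + \frac{x{\left(-5,1 \right)} + 8}{-20 - 2} \cdot 12 \left(-5\right) \left(-35\right)} = \frac{1}{\frac{16663}{2} + \frac{-5 + 8}{-20 - 2} \cdot 12 \left(-5\right) \left(-35\right)} = \frac{1}{\frac{16663}{2} + \frac{3}{-22} \left(-60\right) \left(-35\right)} = \frac{1}{\frac{16663}{2} + 3 \left(- \frac{1}{22}\right) \left(-60\right) \left(-35\right)} = \frac{1}{\frac{16663}{2} + \left(- \frac{3}{22}\right) \left(-60\right) \left(-35\right)} = \frac{1}{\frac{16663}{2} + \frac{90}{11} \left(-35\right)} = \frac{1}{\frac{16663}{2} - \frac{3150}{11}} = \frac{1}{\frac{176993}{22}} = \frac{22}{176993}$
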